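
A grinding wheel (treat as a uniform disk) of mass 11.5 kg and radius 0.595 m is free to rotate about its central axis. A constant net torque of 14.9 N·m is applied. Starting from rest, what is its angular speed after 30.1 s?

I = ½MR² = (1/2)(11.5)(0.595)² = 2.036 kg·m².
α = τ/I = 14.9/2.036 = 7.320 rad/s².
ω = ω₀ + αt = 0 + (7.320)(30.1) = 220.3 rad/s.

ω ≈ 220 rad/s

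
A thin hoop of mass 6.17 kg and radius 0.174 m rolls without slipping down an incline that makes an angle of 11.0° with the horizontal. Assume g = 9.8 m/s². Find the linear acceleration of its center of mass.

a ≈ 0.935 m/s²

Translation along the incline: Mg sinθ − f = Ma.
Rotation about the center: fR = Iα with I = MR². No-slip gives a = αR, so f = (I/R²)a = M a.
Substituting: Mg sinθ = (1 + 1.000)Ma, so a = g sinθ/(1 + 1.000) = (9.8) sin 11.0° / 2.000 = 0.9350 m/s².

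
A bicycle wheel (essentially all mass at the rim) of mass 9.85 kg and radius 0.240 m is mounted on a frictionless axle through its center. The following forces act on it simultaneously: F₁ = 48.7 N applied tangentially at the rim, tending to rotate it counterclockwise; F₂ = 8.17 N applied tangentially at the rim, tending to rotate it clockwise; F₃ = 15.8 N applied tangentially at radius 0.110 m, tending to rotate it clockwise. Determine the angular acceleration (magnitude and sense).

I = MR² = (9.85)(0.240)² = 0.5674 kg·m².
Taking counterclockwise as positive: τ₁ = +(48.7)(0.240) = +11.69 N·m; τ₂ = −(8.17)(0.240) = −1.961 N·m; τ₃ = −(15.8)(0.110) = −1.738 N·m.
Net torque τ = 7.989 N·m.
α = τ/I = 7.989/0.5674 = 14.08 rad/s².

α ≈ 14.1 rad/s², counterclockwise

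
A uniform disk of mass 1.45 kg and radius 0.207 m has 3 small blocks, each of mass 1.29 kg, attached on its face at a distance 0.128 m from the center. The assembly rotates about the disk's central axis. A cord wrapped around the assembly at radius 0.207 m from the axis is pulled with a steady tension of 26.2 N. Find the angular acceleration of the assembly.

α ≈ 57.4 rad/s²

I_disk = ½MR² = ½(1.45)(0.207)² = 0.03107 kg·m².
I_blocks = 3·m·r² = 3(1.29)(0.128)² = 0.06341 kg·m².
Total I = 0.09447 kg·m².
τ = F r = (26.2)(0.207) = 5.423 N·m.
α = τ/I = 5.423/0.09447 = 57.41 rad/s².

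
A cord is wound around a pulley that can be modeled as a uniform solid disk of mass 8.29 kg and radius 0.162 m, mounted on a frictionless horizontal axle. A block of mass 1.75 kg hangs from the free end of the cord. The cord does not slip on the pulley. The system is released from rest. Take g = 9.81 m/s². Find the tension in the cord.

I = ½MR² = (1/2)(8.29)(0.162)² = 0.1088 kg·m².
Block: mg − T = ma. Pulley: TR = Iα. No-slip: a = αR, so T = (I/R²)a = 4.145·a.
Then mg = (m + 4.145)a, so a = (1.75)(9.81)/(1.75 + 4.145) = 2.912 m/s².
T = 4.145·a = 12.07 N.

T ≈ 12.1 N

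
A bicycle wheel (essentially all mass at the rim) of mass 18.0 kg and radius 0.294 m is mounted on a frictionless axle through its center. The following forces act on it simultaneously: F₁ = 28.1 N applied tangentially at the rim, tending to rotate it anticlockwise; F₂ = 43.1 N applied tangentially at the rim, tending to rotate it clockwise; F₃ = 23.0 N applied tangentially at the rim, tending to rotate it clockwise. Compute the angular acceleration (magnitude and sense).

α ≈ 7.18 rad/s², clockwise

I = MR² = (18.0)(0.294)² = 1.556 kg·m².
Taking anticlockwise as positive: τ₁ = +(28.1)(0.294) = +8.261 N·m; τ₂ = −(43.1)(0.294) = −12.67 N·m; τ₃ = −(23.0)(0.294) = −6.762 N·m.
Net torque τ = -11.17 N·m.
α = τ/I = -11.17/1.556 = -7.181 rad/s².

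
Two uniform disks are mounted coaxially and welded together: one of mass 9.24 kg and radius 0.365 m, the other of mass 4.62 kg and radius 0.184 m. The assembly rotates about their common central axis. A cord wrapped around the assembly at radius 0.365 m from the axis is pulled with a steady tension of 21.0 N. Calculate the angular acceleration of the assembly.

I = ½M₁R₁² + ½M₂R₂² = ½(9.24)(0.365)² + ½(4.62)(0.184)² = 0.6937 kg·m².
τ = F r = (21.0)(0.365) = 7.665 N·m.
α = τ/I = 7.665/0.6937 = 11.05 rad/s².

α ≈ 11.0 rad/s²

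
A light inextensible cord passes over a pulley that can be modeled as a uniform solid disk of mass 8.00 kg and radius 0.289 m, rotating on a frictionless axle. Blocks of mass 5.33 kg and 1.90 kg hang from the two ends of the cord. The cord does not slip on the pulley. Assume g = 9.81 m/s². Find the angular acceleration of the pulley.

α ≈ 10.4 rad/s²

I = ½MR² = (1/2)(8.00)(0.289)² = 0.3341 kg·m².
Heavier block: m₁g − T₁ = m₁a. Lighter block: T₂ − m₂g = m₂a.
Pulley: (T₁ − T₂)R = Iα = I(a/R), so T₁ − T₂ = (I/R²)a = (1/2)M_p a = 4.000·a.
Adding the three: (m₁ − m₂)g = (m₁ + m₂ + 4.000)a, so a = (5.33 − 1.90)(9.81)/(5.33 + 1.90 + 4.000) = 2.996 m/s².
α = a/R = 2.996/0.289 = 10.37 rad/s².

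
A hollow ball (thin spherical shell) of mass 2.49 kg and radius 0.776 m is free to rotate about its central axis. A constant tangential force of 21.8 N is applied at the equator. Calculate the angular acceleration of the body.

I = (2/3)MR² = (2/3)(2.49)(0.776)² = 0.9996 kg·m².
τ = F R = (21.8)(0.776) = 16.92 N·m.
From τ = Iα: α = 16.92/0.9996 = 16.92 rad/s².

α ≈ 16.9 rad/s²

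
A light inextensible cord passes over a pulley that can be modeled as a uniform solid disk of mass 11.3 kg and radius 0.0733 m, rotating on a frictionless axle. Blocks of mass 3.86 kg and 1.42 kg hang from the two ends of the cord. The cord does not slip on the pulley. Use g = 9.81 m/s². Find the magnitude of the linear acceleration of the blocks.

a ≈ 2.19 m/s²

I = ½MR² = (1/2)(11.3)(0.0733)² = 0.03036 kg·m².
Heavier block: m₁g − T₁ = m₁a. Lighter block: T₂ − m₂g = m₂a.
Pulley: (T₁ − T₂)R = Iα = I(a/R), so T₁ − T₂ = (I/R²)a = (1/2)M_p a = 5.650·a.
Adding the three: (m₁ − m₂)g = (m₁ + m₂ + 5.650)a, so a = (3.86 − 1.42)(9.81)/(3.86 + 1.42 + 5.650) = 2.190 m/s².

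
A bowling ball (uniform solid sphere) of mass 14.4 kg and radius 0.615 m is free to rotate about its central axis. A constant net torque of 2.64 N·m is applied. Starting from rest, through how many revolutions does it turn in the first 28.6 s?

≈ 78.9 revolutions

I = (2/5)MR² = (2/5)(14.4)(0.615)² = 2.179 kg·m².
α = τ/I = 2.64/2.179 = 1.212 rad/s².
θ = ½αt² = ½(1.212)(28.6)² = 495.6 rad.
Revolutions = θ/(2π) = 78.88.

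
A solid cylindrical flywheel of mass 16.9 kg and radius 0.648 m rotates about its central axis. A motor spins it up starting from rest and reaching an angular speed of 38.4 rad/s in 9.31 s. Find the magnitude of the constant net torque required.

I = ½MR² = (1/2)(16.9)(0.648)² = 3.548 kg·m².
α = Δω/Δt = (38.4 − 0)/9.31 = 4.125 rad/s².
τ = Iα = (3.548)(4.125) = 14.63 N·m.

τ ≈ 14.6 N·m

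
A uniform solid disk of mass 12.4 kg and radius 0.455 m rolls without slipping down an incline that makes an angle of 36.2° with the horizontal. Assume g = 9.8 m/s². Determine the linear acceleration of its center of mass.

Translation along the incline: Mg sinθ − f = Ma.
Rotation about the center: fR = Iα with I = ½MR². No-slip gives a = αR, so f = (I/R²)a = (1/2)M a.
Substituting: Mg sinθ = (1 + 0.5000)Ma, so a = g sinθ/(1 + 0.5000) = (9.8) sin 36.2° / 1.500 = 3.859 m/s².

a ≈ 3.86 m/s²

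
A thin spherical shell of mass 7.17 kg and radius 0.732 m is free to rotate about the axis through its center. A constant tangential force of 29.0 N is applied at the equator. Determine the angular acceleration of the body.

I = (2/3)MR² = (2/3)(7.17)(0.732)² = 2.561 kg·m².
τ = F R = (29.0)(0.732) = 21.23 N·m.
From τ = Iα: α = 21.23/2.561 = 8.288 rad/s².

α ≈ 8.29 rad/s²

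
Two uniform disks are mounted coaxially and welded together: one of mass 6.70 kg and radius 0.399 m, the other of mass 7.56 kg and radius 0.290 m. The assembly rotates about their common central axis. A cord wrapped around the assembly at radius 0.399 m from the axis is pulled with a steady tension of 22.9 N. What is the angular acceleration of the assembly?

I = ½M₁R₁² + ½M₂R₂² = ½(6.70)(0.399)² + ½(7.56)(0.290)² = 0.8512 kg·m².
τ = F r = (22.9)(0.399) = 9.137 N·m.
α = τ/I = 9.137/0.8512 = 10.73 rad/s².

α ≈ 10.7 rad/s²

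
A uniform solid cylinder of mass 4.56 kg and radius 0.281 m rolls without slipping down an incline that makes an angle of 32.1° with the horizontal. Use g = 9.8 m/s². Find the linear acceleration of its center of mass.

a ≈ 3.47 m/s²

Translation along the incline: Mg sinθ − f = Ma.
Rotation about the center: fR = Iα with I = ½MR². No-slip gives a = αR, so f = (I/R²)a = (1/2)M a.
Substituting: Mg sinθ = (1 + 0.5000)Ma, so a = g sinθ/(1 + 0.5000) = (9.8) sin 32.1° / 1.500 = 3.472 m/s².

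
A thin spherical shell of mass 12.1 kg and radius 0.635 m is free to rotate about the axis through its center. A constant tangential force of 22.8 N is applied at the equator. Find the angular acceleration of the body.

α ≈ 4.45 rad/s²

I = (2/3)MR² = (2/3)(12.1)(0.635)² = 3.253 kg·m².
τ = F R = (22.8)(0.635) = 14.48 N·m.
Newton's second law for rotation, τ = Iα, gives α = τ/I = 14.48/3.253 = 4.451 rad/s².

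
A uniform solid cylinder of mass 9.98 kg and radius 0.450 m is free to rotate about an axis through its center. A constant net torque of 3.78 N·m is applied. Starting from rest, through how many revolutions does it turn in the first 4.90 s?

I = ½MR² = (1/2)(9.98)(0.450)² = 1.010 kg·m².
α = τ/I = 3.78/1.010 = 3.741 rad/s².
θ = ½αt² = ½(3.741)(4.90)² = 44.91 rad.
Revolutions = θ/(2π) = 7.147.

≈ 7.15 revolutions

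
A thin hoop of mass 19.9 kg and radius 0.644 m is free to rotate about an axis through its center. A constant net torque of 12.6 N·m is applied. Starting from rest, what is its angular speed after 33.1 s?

ω ≈ 50.5 rad/s

I = MR² = (19.9)(0.644)² = 8.253 kg·m².
α = τ/I = 12.6/8.253 = 1.527 rad/s².
ω = ω₀ + αt = 0 + (1.527)(33.1) = 50.53 rad/s.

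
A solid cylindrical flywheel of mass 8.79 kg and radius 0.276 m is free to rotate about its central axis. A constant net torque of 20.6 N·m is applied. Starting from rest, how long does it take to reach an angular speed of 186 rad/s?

t ≈ 3.02 s

I = ½MR² = (1/2)(8.79)(0.276)² = 0.3348 kg·m².
α = τ/I = 20.6/0.3348 = 61.53 rad/s².
ω = αt ⇒ t = ω/α = 186/61.53 = 3.023 s.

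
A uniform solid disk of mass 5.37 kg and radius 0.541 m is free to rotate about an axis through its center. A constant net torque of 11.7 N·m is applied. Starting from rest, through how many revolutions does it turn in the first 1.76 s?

I = ½MR² = (1/2)(5.37)(0.541)² = 0.7858 kg·m².
α = τ/I = 11.7/0.7858 = 14.89 rad/s².
θ = ½αt² = ½(14.89)(1.76)² = 23.06 rad.
Revolutions = θ/(2π) = 3.670.

≈ 3.67 revolutions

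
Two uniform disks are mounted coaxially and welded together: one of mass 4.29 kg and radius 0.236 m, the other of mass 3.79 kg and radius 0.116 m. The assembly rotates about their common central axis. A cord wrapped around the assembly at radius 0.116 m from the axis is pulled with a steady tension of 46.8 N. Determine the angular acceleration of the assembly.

α ≈ 37.4 rad/s²

I = ½M₁R₁² + ½M₂R₂² = ½(4.29)(0.236)² + ½(3.79)(0.116)² = 0.1450 kg·m².
τ = F r = (46.8)(0.116) = 5.429 N·m.
α = τ/I = 5.429/0.1450 = 37.45 rad/s².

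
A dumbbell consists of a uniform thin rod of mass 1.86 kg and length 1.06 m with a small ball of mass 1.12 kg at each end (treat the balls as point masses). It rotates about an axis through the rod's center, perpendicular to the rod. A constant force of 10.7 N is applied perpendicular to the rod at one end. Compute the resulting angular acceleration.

I_rod = (1/12)ML² = (1/12)(1.86)(1.06)² = 0.1742 kg·m².
I_balls = 2·m·(L/2)² = 2(1.12)(0.5300)² = 0.6292 kg·m².
Total I = 0.8034 kg·m².
τ = F·(L/2) = (10.7)(0.530) = 5.671 N·m.
α = τ/I = 5.671/0.8034 = 7.059 rad/s².

α ≈ 7.06 rad/s²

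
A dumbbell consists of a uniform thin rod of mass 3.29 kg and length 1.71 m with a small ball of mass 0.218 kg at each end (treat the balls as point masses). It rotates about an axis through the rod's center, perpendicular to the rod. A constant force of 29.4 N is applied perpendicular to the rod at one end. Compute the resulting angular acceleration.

α ≈ 22.4 rad/s²

I_rod = (1/12)ML² = (1/12)(3.29)(1.71)² = 0.8017 kg·m².
I_balls = 2·m·(L/2)² = 2(0.218)(0.8550)² = 0.3187 kg·m².
Total I = 1.120 kg·m².
τ = F·(L/2) = (29.4)(0.855) = 25.14 N·m.
α = τ/I = 25.14/1.120 = 22.44 rad/s².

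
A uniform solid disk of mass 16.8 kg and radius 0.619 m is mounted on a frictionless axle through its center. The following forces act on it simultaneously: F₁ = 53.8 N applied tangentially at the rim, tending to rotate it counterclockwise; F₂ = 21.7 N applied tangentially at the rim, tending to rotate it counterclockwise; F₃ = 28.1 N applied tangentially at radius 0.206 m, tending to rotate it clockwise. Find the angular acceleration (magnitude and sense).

I = ½MR² = (1/2)(16.8)(0.619)² = 3.219 kg·m².
Taking counterclockwise as positive: τ₁ = +(53.8)(0.619) = +33.30 N·m; τ₂ = +(21.7)(0.619) = +13.43 N·m; τ₃ = −(28.1)(0.206) = −5.789 N·m.
Net torque τ = 40.95 N·m.
α = τ/I = 40.95/3.219 = 12.72 rad/s².

α ≈ 12.7 rad/s², counterclockwise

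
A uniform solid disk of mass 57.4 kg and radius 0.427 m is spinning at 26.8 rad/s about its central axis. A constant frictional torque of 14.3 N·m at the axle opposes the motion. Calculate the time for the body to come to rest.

t ≈ 9.81 s

I = ½MR² = (1/2)(57.4)(0.427)² = 5.233 kg·m².
The net torque has magnitude 14.3 N·m, opposing ω.
|α| = τ/I = 14.30/5.233 = 2.733 rad/s² (deceleration).
0 = ω₀ − |α|t ⇒ t = ω₀/|α| = 26.8/2.733 = 9.807 s.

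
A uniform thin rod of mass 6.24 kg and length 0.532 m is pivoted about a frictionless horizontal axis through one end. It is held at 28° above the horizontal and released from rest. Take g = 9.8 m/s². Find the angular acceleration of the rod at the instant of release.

α ≈ 24.4 rad/s²

About the pivot, I = (1/3)ML² = (1/3)(6.24)(0.532)² = 0.5887 kg·m².
The weight acts at the center, a distance L/2 = 0.2660 m from the pivot; τ = Mg(L/2) cos 28° = 14.36 N·m.
α = τ/I = 14.36/0.5887 = 24.40 rad/s².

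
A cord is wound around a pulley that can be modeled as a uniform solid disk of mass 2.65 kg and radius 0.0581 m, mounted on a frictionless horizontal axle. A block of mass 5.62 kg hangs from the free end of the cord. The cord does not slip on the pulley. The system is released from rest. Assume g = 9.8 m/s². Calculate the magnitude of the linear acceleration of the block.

a ≈ 7.93 m/s²

I = ½MR² = (1/2)(2.65)(0.0581)² = 0.004473 kg·m².
Block: mg − T = ma. Pulley: TR = Iα. No-slip: a = αR, so T = (I/R²)a = 1.325·a.
Then mg = (m + 1.325)a, so a = (5.62)(9.8)/(5.62 + 1.325) = 7.930 m/s².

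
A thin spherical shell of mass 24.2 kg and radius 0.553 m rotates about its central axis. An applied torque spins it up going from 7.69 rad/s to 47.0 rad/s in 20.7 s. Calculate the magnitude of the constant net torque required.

τ ≈ 9.37 N·m

I = (2/3)MR² = (2/3)(24.2)(0.553)² = 4.934 kg·m².
α = Δω/Δt = (47.0 − 7.69)/20.7 = 1.899 rad/s².
τ = Iα = (4.934)(1.899) = 9.369 N·m.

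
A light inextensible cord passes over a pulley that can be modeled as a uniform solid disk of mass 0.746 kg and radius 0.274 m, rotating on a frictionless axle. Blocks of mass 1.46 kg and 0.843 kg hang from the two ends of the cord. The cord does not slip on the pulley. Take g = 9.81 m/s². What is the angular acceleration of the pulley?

I = ½MR² = (1/2)(0.746)(0.274)² = 0.02800 kg·m².
Heavier block: m₁g − T₁ = m₁a. Lighter block: T₂ − m₂g = m₂a.
Pulley: (T₁ − T₂)R = Iα = I(a/R), so T₁ − T₂ = (I/R²)a = (1/2)M_p a = 0.3730·a.
Adding the three: (m₁ − m₂)g = (m₁ + m₂ + 0.3730)a, so a = (1.46 − 0.843)(9.81)/(1.46 + 0.843 + 0.3730) = 2.262 m/s².
α = a/R = 2.262/0.274 = 8.255 rad/s².

α ≈ 8.26 rad/s²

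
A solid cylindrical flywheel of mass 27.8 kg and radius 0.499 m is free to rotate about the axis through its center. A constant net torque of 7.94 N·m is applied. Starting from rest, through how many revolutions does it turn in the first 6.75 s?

≈ 8.32 revolutions

I = ½MR² = (1/2)(27.8)(0.499)² = 3.461 kg·m².
α = τ/I = 7.94/3.461 = 2.294 rad/s².
θ = ½αt² = ½(2.294)(6.75)² = 52.26 rad.
Revolutions = θ/(2π) = 8.318.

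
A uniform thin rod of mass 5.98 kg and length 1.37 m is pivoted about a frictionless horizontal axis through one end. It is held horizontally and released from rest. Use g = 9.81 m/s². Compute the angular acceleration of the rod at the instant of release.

About the pivot, I = (1/3)ML² = (1/3)(5.98)(1.37)² = 3.741 kg·m².
The weight acts at the center, a distance L/2 = 0.6850 m from the pivot; τ = Mg(L/2) = 40.18 N·m.
α = τ/I = 40.18/3.741 = 10.74 rad/s².
(Equivalently α = (3g/(2L)) = 10.74 rad/s².)

α ≈ 10.7 rad/s²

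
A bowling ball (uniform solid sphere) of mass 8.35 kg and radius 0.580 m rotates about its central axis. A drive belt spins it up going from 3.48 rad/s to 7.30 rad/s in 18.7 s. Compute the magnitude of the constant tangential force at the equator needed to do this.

F ≈ 0.396 N

I = (2/5)MR² = (2/5)(8.35)(0.580)² = 1.124 kg·m².
α = Δω/Δt = (7.30 − 3.48)/18.7 = 0.2043 rad/s².
The required torque is τ = Iα = (1.124)(0.2043) = 0.2295 N·m.
A tangential force at the equator gives τ = FR, so F = τ/R = 0.2295/0.580 = 0.3957 N.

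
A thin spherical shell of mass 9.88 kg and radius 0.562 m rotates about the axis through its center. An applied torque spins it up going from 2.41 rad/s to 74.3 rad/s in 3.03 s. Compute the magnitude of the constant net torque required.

τ ≈ 49.4 N·m

I = (2/3)MR² = (2/3)(9.88)(0.562)² = 2.080 kg·m².
α = Δω/Δt = (74.3 − 2.41)/3.03 = 23.73 rad/s².
τ = Iα = (2.080)(23.73) = 49.36 N·m.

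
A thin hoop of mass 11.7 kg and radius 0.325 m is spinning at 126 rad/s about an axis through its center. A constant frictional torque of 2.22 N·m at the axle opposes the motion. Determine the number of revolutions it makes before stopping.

I = MR² = (11.7)(0.325)² = 1.236 kg·m².
The net torque has magnitude 2.22 N·m, opposing ω.
|α| = τ/I = 2.220/1.236 = 1.796 rad/s² (deceleration).
ω² = ω₀² − 2|α|θ with ω = 0 ⇒ θ = ω₀²/(2|α|) = 4419 rad = 703.3 rev.

≈ 703 revolutions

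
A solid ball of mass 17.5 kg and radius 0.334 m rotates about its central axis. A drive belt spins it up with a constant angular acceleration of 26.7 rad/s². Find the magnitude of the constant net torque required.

I = (2/5)MR² = (2/5)(17.5)(0.334)² = 0.7809 kg·m².
τ = Iα = (0.7809)(26.70) = 20.85 N·m.

τ ≈ 20.8 N·m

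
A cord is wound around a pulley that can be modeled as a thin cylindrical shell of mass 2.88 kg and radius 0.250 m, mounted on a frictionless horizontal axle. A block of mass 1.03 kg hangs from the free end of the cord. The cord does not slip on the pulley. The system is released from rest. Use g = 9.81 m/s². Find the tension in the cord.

I = MR² = (2.88)(0.250)² = 0.1800 kg·m².
Block: mg − T = ma. Pulley: TR = Iα. No-slip: a = αR, so T = (I/R²)a = 2.880·a.
Then mg = (m + 2.880)a, so a = (1.03)(9.81)/(1.03 + 2.880) = 2.584 m/s².
T = 2.880·a = 7.443 N.

T ≈ 7.44 N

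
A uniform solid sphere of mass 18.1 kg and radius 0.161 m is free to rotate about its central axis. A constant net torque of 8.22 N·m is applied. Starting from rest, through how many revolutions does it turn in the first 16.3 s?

I = (2/5)MR² = (2/5)(18.1)(0.161)² = 0.1877 kg·m².
α = τ/I = 8.22/0.1877 = 43.80 rad/s².
θ = ½αt² = ½(43.80)(16.3)² = 5819 rad.
Revolutions = θ/(2π) = 926.1.

≈ 926 revolutions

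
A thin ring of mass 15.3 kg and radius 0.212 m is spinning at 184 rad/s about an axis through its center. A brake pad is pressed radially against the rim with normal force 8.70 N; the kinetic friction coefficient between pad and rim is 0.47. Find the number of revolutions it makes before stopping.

≈ 2140 revolutions

I = MR² = (15.3)(0.212)² = 0.6876 kg·m².
Friction force f = μN = (0.47)(8.70) = 4.089 N at the rim; torque magnitude τ = fR = 0.8669 N·m, opposing ω.
|α| = τ/I = 0.8669/0.6876 = 1.261 rad/s² (deceleration).
ω² = ω₀² − 2|α|θ with ω = 0 ⇒ θ = ω₀²/(2|α|) = 13430 rad = 2137 rev.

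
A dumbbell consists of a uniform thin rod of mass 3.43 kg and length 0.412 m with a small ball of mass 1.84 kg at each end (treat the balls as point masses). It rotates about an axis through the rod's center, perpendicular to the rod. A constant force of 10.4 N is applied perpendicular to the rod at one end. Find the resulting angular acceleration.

I_rod = (1/12)ML² = (1/12)(3.43)(0.412)² = 0.04852 kg·m².
I_balls = 2·m·(L/2)² = 2(1.84)(0.2060)² = 0.1562 kg·m².
Total I = 0.2047 kg·m².
τ = F·(L/2) = (10.4)(0.206) = 2.142 N·m.
α = τ/I = 2.142/0.2047 = 10.47 rad/s².

α ≈ 10.5 rad/s²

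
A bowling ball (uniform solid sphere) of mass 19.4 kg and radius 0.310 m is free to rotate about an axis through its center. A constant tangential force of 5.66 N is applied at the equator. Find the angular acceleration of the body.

I = (2/5)MR² = (2/5)(19.4)(0.310)² = 0.7457 kg·m².
τ = F R = (5.66)(0.310) = 1.755 N·m.
From τ = Iα: α = 1.755/0.7457 = 2.353 rad/s².

α ≈ 2.35 rad/s²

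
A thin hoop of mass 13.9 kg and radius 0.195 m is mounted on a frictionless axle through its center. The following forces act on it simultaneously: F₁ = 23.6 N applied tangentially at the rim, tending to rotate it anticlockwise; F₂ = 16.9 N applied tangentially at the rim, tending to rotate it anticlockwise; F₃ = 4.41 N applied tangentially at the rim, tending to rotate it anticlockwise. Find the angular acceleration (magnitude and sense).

α ≈ 16.6 rad/s², anticlockwise

I = MR² = (13.9)(0.195)² = 0.5285 kg·m².
Taking anticlockwise as positive: τ₁ = +(23.6)(0.195) = +4.602 N·m; τ₂ = +(16.9)(0.195) = +3.295 N·m; τ₃ = +(4.41)(0.195) = +0.8600 N·m.
Net torque τ = 8.757 N·m.
α = τ/I = 8.757/0.5285 = 16.57 rad/s².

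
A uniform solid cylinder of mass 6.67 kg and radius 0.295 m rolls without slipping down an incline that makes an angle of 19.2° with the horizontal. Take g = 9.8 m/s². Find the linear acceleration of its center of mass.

Translation along the incline: Mg sinθ − f = Ma.
Rotation about the center: fR = Iα with I = ½MR². No-slip gives a = αR, so f = (I/R²)a = (1/2)M a.
Substituting: Mg sinθ = (1 + 0.5000)Ma, so a = g sinθ/(1 + 0.5000) = (9.8) sin 19.2° / 1.500 = 2.149 m/s².

a ≈ 2.15 m/s²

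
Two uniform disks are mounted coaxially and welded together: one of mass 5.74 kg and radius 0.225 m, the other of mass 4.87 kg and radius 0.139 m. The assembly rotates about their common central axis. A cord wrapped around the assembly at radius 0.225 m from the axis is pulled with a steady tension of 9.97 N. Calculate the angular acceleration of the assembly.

I = ½M₁R₁² + ½M₂R₂² = ½(5.74)(0.225)² + ½(4.87)(0.139)² = 0.1923 kg·m².
τ = F r = (9.97)(0.225) = 2.243 N·m.
α = τ/I = 2.243/0.1923 = 11.66 rad/s².

α ≈ 11.7 rad/s²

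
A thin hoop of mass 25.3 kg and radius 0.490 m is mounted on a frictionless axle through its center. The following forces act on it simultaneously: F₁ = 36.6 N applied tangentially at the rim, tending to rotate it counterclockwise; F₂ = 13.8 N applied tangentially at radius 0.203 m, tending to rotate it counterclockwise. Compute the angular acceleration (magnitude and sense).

α ≈ 3.41 rad/s², counterclockwise

I = MR² = (25.3)(0.490)² = 6.075 kg·m².
Taking counterclockwise as positive: τ₁ = +(36.6)(0.490) = +17.93 N·m; τ₂ = +(13.8)(0.203) = +2.801 N·m.
Net torque τ = 20.74 N·m.
α = τ/I = 20.74/6.075 = 3.413 rad/s².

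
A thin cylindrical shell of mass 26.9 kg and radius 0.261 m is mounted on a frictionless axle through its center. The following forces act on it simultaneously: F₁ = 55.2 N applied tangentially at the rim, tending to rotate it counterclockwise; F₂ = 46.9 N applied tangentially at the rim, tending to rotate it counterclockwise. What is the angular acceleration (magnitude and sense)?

I = MR² = (26.9)(0.261)² = 1.832 kg·m².
Taking counterclockwise as positive: τ₁ = +(55.2)(0.261) = +14.41 N·m; τ₂ = +(46.9)(0.261) = +12.24 N·m.
Net torque τ = 26.65 N·m.
α = τ/I = 26.65/1.832 = 14.54 rad/s².

α ≈ 14.5 rad/s², counterclockwise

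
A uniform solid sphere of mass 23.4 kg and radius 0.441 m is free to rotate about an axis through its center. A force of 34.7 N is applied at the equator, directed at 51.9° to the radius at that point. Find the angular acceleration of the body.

α ≈ 6.62 rad/s²

I = (2/5)MR² = (2/5)(23.4)(0.441)² = 1.820 kg·m².
Only the tangential component produces torque: τ = F R sinθ = (34.7)(0.441) sin 51.9° = 12.04 N·m.
From τ = Iα: α = 12.04/1.820 = 6.615 rad/s².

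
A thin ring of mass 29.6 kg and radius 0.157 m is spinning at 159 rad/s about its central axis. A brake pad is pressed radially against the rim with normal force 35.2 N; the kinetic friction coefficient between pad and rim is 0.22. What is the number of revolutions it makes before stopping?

I = MR² = (29.6)(0.157)² = 0.7296 kg·m².
Friction force f = μN = (0.22)(35.2) = 7.744 N at the rim; torque magnitude τ = fR = 1.216 N·m, opposing ω.
|α| = τ/I = 1.216/0.7296 = 1.666 rad/s² (deceleration).
ω² = ω₀² − 2|α|θ with ω = 0 ⇒ θ = ω₀²/(2|α|) = 7586 rad = 1207 rev.

≈ 1210 revolutions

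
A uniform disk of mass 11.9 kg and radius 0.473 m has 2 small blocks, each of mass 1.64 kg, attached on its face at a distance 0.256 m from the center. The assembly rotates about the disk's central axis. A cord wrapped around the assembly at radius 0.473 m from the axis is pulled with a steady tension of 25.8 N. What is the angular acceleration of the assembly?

α ≈ 7.89 rad/s²

I_disk = ½MR² = ½(11.9)(0.473)² = 1.331 kg·m².
I_blocks = 2·m·r² = 2(1.64)(0.256)² = 0.2150 kg·m².
Total I = 1.546 kg·m².
τ = F r = (25.8)(0.473) = 12.20 N·m.
α = τ/I = 12.20/1.546 = 7.893 rad/s².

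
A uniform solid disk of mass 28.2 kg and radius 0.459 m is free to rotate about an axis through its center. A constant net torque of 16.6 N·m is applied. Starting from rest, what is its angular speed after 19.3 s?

I = ½MR² = (1/2)(28.2)(0.459)² = 2.971 kg·m².
α = τ/I = 16.6/2.971 = 5.588 rad/s².
ω = ω₀ + αt = 0 + (5.588)(19.3) = 107.9 rad/s.

ω ≈ 108 rad/s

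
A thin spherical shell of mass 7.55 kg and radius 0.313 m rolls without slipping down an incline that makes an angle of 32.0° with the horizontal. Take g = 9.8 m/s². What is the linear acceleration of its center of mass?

a ≈ 3.12 m/s²

Translation along the incline: Mg sinθ − f = Ma.
Rotation about the center: fR = Iα with I = (2/3)MR². No-slip gives a = αR, so f = (I/R²)a = (2/3)M a.
Substituting: Mg sinθ = (1 + 0.6667)Ma, so a = g sinθ/(1 + 0.6667) = (9.8) sin 32.0° / 1.667 = 3.116 m/s².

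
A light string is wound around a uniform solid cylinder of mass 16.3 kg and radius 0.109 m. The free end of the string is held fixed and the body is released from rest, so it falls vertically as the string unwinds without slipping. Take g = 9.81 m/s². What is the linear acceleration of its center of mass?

Translation: Mg − T = Ma. Rotation about the center: TR = Iα with I = ½MR².
With a = αR: T = (I/R²)a = (1/2)M a, so Mg = (1 + 0.5000)Ma.
a = g/(1 + 0.5000) = 9.81/1.500 = 6.540 m/s².

a ≈ 6.54 m/s²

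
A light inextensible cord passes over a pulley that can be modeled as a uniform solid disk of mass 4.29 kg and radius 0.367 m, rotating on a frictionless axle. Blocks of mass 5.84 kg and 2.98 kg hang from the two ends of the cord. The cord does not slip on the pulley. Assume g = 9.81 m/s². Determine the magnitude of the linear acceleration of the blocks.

I = ½MR² = (1/2)(4.29)(0.367)² = 0.2889 kg·m².
Heavier block: m₁g − T₁ = m₁a. Lighter block: T₂ − m₂g = m₂a.
Pulley: (T₁ − T₂)R = Iα = I(a/R), so T₁ − T₂ = (I/R²)a = (1/2)M_p a = 2.145·a.
Adding the three: (m₁ − m₂)g = (m₁ + m₂ + 2.145)a, so a = (5.84 − 2.98)(9.81)/(5.84 + 2.98 + 2.145) = 2.559 m/s².

a ≈ 2.56 m/s²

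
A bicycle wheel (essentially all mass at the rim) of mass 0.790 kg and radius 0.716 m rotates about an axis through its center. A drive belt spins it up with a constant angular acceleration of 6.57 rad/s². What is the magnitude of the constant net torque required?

τ ≈ 2.66 N·m

I = MR² = (0.790)(0.716)² = 0.4050 kg·m².
τ = Iα = (0.4050)(6.570) = 2.661 N·m.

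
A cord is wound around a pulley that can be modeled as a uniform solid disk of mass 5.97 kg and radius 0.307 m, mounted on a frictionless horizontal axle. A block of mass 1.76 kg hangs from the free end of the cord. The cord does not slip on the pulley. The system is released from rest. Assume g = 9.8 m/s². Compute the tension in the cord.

T ≈ 10.9 N

I = ½MR² = (1/2)(5.97)(0.307)² = 0.2813 kg·m².
Block: mg − T = ma. Pulley: TR = Iα. No-slip: a = αR, so T = (I/R²)a = 2.985·a.
Then mg = (m + 2.985)a, so a = (1.76)(9.8)/(1.76 + 2.985) = 3.635 m/s².
T = 2.985·a = 10.85 N.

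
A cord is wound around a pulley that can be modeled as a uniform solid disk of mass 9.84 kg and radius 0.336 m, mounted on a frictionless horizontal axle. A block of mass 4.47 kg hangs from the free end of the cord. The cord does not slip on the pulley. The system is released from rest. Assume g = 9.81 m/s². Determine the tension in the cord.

T ≈ 23.0 N

I = ½MR² = (1/2)(9.84)(0.336)² = 0.5554 kg·m².
Block: mg − T = ma. Pulley: TR = Iα. No-slip: a = αR, so T = (I/R²)a = 4.920·a.
Then mg = (m + 4.920)a, so a = (4.47)(9.81)/(4.47 + 4.920) = 4.670 m/s².
T = 4.920·a = 22.98 N.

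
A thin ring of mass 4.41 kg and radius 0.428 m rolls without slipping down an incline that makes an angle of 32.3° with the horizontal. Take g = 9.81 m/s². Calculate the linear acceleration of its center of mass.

Translation along the incline: Mg sinθ − f = Ma.
Rotation about the center: fR = Iα with I = MR². No-slip gives a = αR, so f = (I/R²)a = M a.
Substituting: Mg sinθ = (1 + 1.000)Ma, so a = g sinθ/(1 + 1.000) = (9.81) sin 32.3° / 2.000 = 2.621 m/s².

a ≈ 2.62 m/s²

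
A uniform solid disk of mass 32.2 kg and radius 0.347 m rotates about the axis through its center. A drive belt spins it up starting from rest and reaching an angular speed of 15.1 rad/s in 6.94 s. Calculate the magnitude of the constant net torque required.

τ ≈ 4.22 N·m

I = ½MR² = (1/2)(32.2)(0.347)² = 1.939 kg·m².
α = Δω/Δt = (15.1 − 0)/6.94 = 2.176 rad/s².
τ = Iα = (1.939)(2.176) = 4.218 N·m.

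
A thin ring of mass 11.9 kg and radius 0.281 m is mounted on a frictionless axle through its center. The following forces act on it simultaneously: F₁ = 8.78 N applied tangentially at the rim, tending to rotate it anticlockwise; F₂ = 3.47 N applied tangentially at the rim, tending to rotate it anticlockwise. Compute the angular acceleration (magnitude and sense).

I = MR² = (11.9)(0.281)² = 0.9396 kg·m².
Taking anticlockwise as positive: τ₁ = +(8.78)(0.281) = +2.467 N·m; τ₂ = +(3.47)(0.281) = +0.9751 N·m.
Net torque τ = 3.442 N·m.
α = τ/I = 3.442/0.9396 = 3.663 rad/s².

α ≈ 3.66 rad/s², anticlockwise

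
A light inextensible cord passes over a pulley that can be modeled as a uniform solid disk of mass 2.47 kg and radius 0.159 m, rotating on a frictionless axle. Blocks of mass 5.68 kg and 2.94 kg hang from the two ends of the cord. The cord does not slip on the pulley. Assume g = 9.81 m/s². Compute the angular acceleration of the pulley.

α ≈ 17.2 rad/s²

I = ½MR² = (1/2)(2.47)(0.159)² = 0.03122 kg·m².
Heavier block: m₁g − T₁ = m₁a. Lighter block: T₂ − m₂g = m₂a.
Pulley: (T₁ − T₂)R = Iα = I(a/R), so T₁ − T₂ = (I/R²)a = (1/2)M_p a = 1.235·a.
Adding the three: (m₁ − m₂)g = (m₁ + m₂ + 1.235)a, so a = (5.68 − 2.94)(9.81)/(5.68 + 2.94 + 1.235) = 2.727 m/s².
α = a/R = 2.727/0.159 = 17.15 rad/s².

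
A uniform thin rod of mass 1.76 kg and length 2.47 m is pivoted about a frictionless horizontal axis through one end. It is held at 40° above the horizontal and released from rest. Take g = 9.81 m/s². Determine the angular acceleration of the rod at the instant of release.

About the pivot, I = (1/3)ML² = (1/3)(1.76)(2.47)² = 3.579 kg·m².
The weight acts at the center, a distance L/2 = 1.235 m from the pivot; τ = Mg(L/2) cos 40° = 16.33 N·m.
α = τ/I = 16.33/3.579 = 4.564 rad/s².
(Equivalently α = (3g/(2L)) cos 40° = 4.564 rad/s².)

α ≈ 4.56 rad/s²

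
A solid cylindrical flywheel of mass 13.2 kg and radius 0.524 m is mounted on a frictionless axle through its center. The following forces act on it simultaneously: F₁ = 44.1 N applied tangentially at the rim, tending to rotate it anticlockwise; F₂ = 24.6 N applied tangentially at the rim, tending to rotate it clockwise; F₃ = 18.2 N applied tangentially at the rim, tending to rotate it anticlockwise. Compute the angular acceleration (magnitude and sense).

α ≈ 10.9 rad/s², anticlockwise

I = ½MR² = (1/2)(13.2)(0.524)² = 1.812 kg·m².
Taking anticlockwise as positive: τ₁ = +(44.1)(0.524) = +23.11 N·m; τ₂ = −(24.6)(0.524) = −12.89 N·m; τ₃ = +(18.2)(0.524) = +9.537 N·m.
Net torque τ = 19.75 N·m.
α = τ/I = 19.75/1.812 = 10.90 rad/s².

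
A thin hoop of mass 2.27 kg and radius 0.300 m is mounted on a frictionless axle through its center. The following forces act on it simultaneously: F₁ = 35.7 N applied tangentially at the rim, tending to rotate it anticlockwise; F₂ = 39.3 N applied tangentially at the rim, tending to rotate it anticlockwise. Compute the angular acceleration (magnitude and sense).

I = MR² = (2.27)(0.300)² = 0.2043 kg·m².
Taking anticlockwise as positive: τ₁ = +(35.7)(0.300) = +10.71 N·m; τ₂ = +(39.3)(0.300) = +11.79 N·m.
Net torque τ = 22.50 N·m.
α = τ/I = 22.50/0.2043 = 110.1 rad/s².

α ≈ 110 rad/s², anticlockwise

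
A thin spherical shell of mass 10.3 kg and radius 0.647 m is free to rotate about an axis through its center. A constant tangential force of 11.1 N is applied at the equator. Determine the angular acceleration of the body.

α ≈ 2.50 rad/s²

I = (2/3)MR² = (2/3)(10.3)(0.647)² = 2.874 kg·m².
τ = F R = (11.1)(0.647) = 7.182 N·m.
Newton's second law for rotation, τ = Iα, gives α = τ/I = 7.182/2.874 = 2.498 rad/s².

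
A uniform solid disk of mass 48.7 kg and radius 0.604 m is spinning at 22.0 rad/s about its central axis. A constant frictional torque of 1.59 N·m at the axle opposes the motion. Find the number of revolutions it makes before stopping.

≈ 215 revolutions

I = ½MR² = (1/2)(48.7)(0.604)² = 8.883 kg·m².
The net torque has magnitude 1.59 N·m, opposing ω.
|α| = τ/I = 1.590/8.883 = 0.1790 rad/s² (deceleration).
ω² = ω₀² − 2|α|θ with ω = 0 ⇒ θ = ω₀²/(2|α|) = 1352 rad = 215.2 rev.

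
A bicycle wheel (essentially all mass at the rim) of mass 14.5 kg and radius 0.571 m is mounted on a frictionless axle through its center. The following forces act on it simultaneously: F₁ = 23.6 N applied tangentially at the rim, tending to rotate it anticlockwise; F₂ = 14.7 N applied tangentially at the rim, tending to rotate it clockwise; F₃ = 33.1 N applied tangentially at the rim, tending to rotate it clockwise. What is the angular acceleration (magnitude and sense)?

α ≈ 2.92 rad/s², clockwise

I = MR² = (14.5)(0.571)² = 4.728 kg·m².
Taking anticlockwise as positive: τ₁ = +(23.6)(0.571) = +13.48 N·m; τ₂ = −(14.7)(0.571) = −8.394 N·m; τ₃ = −(33.1)(0.571) = −18.90 N·m.
Net torque τ = -13.82 N·m.
α = τ/I = -13.82/4.728 = -2.923 rad/s².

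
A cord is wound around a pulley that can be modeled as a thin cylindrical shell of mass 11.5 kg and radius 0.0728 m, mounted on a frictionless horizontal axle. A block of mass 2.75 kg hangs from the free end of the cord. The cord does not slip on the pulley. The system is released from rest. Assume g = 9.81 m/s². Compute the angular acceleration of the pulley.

I = MR² = (11.5)(0.0728)² = 0.06095 kg·m².
Block: mg − T = ma. Pulley: TR = Iα. No-slip: a = αR, so T = (I/R²)a = 11.50·a.
Then mg = (m + 11.50)a, so a = (2.75)(9.81)/(2.75 + 11.50) = 1.893 m/s².
α = a/R = 1.893/0.0728 = 26.00 rad/s².

α ≈ 26.0 rad/s²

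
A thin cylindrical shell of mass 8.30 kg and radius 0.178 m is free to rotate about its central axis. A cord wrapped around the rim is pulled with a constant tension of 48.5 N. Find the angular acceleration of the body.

α ≈ 32.8 rad/s²

I = MR² = (8.30)(0.178)² = 0.2630 kg·m².
τ = F R = (48.5)(0.178) = 8.633 N·m.
Newton's second law for rotation, τ = Iα, gives α = τ/I = 8.633/0.2630 = 32.83 rad/s².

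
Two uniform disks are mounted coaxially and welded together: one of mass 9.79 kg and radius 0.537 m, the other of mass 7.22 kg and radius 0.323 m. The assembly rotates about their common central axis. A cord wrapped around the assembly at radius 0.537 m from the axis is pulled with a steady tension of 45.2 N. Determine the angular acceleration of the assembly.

I = ½M₁R₁² + ½M₂R₂² = ½(9.79)(0.537)² + ½(7.22)(0.323)² = 1.788 kg·m².
τ = F r = (45.2)(0.537) = 24.27 N·m.
α = τ/I = 24.27/1.788 = 13.57 rad/s².

α ≈ 13.6 rad/s²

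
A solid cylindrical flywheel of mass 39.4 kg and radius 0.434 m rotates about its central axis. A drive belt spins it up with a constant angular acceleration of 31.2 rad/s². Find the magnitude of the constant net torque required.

I = ½MR² = (1/2)(39.4)(0.434)² = 3.711 kg·m².
τ = Iα = (3.711)(31.20) = 115.8 N·m.

τ ≈ 116 N·m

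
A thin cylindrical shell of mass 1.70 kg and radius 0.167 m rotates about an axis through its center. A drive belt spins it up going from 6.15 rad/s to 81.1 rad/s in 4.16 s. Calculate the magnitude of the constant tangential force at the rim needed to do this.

I = MR² = (1.70)(0.167)² = 0.04741 kg·m².
α = Δω/Δt = (81.1 − 6.15)/4.16 = 18.02 rad/s².
The required torque is τ = Iα = (0.04741)(18.02) = 0.8542 N·m.
A tangential force at the rim gives τ = FR, so F = τ/R = 0.8542/0.167 = 5.115 N.

F ≈ 5.11 N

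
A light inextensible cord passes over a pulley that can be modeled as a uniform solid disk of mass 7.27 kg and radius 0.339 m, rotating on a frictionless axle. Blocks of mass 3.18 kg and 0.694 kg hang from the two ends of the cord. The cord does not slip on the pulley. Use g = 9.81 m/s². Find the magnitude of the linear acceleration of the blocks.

I = ½MR² = (1/2)(7.27)(0.339)² = 0.4177 kg·m².
Heavier block: m₁g − T₁ = m₁a. Lighter block: T₂ − m₂g = m₂a.
Pulley: (T₁ − T₂)R = Iα = I(a/R), so T₁ − T₂ = (I/R²)a = (1/2)M_p a = 3.635·a.
Adding the three: (m₁ − m₂)g = (m₁ + m₂ + 3.635)a, so a = (3.18 − 0.694)(9.81)/(3.18 + 0.694 + 3.635) = 3.248 m/s².

a ≈ 3.25 m/s²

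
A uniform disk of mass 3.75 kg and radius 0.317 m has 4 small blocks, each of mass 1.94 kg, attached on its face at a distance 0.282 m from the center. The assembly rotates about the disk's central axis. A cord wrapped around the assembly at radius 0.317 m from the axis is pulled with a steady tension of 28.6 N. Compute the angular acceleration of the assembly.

α ≈ 11.3 rad/s²

I_disk = ½MR² = ½(3.75)(0.317)² = 0.1884 kg·m².
I_blocks = 4·m·r² = 4(1.94)(0.282)² = 0.6171 kg·m².
Total I = 0.8055 kg·m².
τ = F r = (28.6)(0.317) = 9.066 N·m.
α = τ/I = 9.066/0.8055 = 11.26 rad/s².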